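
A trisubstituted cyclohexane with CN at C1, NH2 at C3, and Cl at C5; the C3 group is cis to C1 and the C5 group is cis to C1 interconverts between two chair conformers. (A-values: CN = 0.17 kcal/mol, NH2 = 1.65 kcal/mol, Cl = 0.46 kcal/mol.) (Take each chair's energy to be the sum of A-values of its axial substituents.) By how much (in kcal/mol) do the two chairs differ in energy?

2.28 kcal/mol

Chair I (cyano axial, amino axial, chloro axial): E = 2.28 kcal/mol.
Chair II (cyano equatorial, amino equatorial, chloro equatorial): E = 0.00 kcal/mol.
ΔE = 2.28 − 0.00 = 2.28 kcal/mol; chair II is more stable.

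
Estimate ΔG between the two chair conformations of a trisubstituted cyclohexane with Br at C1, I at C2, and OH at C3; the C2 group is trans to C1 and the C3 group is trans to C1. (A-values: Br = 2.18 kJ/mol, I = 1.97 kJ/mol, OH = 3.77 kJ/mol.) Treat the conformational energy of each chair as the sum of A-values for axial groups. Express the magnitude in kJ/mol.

Chair I (bromo axial, iodo axial, hydroxyl equatorial): E = 4.15 kJ/mol.
Chair II (bromo equatorial, iodo equatorial, hydroxyl axial): E = 3.77 kJ/mol.
ΔE = 4.15 − 3.77 = 0.38 kJ/mol; chair II is more stable.

0.38 kJ/mol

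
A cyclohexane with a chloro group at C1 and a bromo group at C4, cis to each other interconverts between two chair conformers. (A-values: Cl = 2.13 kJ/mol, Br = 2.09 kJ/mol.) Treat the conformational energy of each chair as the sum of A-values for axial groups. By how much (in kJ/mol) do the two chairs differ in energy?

0.04 kJ/mol

C1 and C4 have opposite parity, so for the cis isomer the two substituents are one axial and one equatorial in each chair.
Chair I (chloro axial, bromo equatorial): E = 2.13 kJ/mol.
Chair II (chloro equatorial, bromo axial): E = 2.09 kJ/mol.
ΔE = 2.13 − 2.09 = 0.04 kJ/mol; chair II is more stable.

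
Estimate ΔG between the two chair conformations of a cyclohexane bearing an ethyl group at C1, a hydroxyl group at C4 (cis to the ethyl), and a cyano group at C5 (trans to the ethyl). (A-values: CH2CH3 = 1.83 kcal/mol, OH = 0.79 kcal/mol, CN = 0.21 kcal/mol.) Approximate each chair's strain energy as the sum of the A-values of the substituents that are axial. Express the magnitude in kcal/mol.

0.83 kcal/mol

Chair I (ethyl axial, hydroxyl equatorial, cyano equatorial): E = 1.83 kcal/mol.
Chair II (ethyl equatorial, hydroxyl axial, cyano axial): E = 1.00 kcal/mol.
ΔE = 1.83 − 1.00 = 0.83 kcal/mol; chair II is more stable.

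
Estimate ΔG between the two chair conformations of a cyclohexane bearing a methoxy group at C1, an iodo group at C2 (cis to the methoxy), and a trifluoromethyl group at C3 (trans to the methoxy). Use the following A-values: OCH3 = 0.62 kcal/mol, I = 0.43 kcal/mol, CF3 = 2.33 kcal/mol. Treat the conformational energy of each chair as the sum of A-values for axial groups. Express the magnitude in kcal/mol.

Chair I (methoxy axial, iodo equatorial, trifluoromethyl equatorial): E = 0.62 kcal/mol.
Chair II (methoxy equatorial, iodo axial, trifluoromethyl axial): E = 2.76 kcal/mol.
ΔE = 2.76 − 0.62 = 2.14 kcal/mol; chair I is more stable.

2.14 kcal/mol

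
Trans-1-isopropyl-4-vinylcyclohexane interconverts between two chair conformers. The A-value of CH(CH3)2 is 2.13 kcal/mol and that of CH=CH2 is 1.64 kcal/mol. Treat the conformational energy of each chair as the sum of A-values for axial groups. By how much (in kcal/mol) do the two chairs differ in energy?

3.77 kcal/mol

C1 and C4 have opposite parity, so for the trans isomer the two substituents are e,e in one chair and a,a in the other.
Chair I (isopropyl axial, vinyl axial): E = 3.77 kcal/mol.
Chair II (isopropyl equatorial, vinyl equatorial): E = 0.00 kcal/mol.
ΔE = 3.77 − 0.00 = 3.77 kcal/mol; chair II is more stable.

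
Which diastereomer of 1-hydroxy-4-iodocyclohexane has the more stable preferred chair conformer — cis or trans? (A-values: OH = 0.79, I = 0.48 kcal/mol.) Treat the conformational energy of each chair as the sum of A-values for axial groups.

trans

At 1,4 positions (parity opposite): cis → (a,e or e,a); trans → (e,e or a,a).
Best chair for cis: E = 0.48 kcal/mol; best chair for trans: E = 0.00 kcal/mol.
The trans isomer is lower by 0.48 kcal/mol.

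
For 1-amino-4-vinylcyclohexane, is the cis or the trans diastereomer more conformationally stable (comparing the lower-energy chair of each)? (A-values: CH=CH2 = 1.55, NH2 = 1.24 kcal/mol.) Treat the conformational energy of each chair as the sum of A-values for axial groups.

trans

At 1,4 positions (parity opposite): cis → (a,e or e,a); trans → (e,e or a,a).
Best chair for cis: E = 1.24 kcal/mol; best chair for trans: E = 0.00 kcal/mol.
The trans isomer is lower by 1.24 kcal/mol.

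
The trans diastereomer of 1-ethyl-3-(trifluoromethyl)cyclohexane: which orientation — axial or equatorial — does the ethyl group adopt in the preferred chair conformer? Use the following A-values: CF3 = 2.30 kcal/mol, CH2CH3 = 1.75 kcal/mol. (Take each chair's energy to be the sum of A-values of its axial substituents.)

axial

C1 and C3 have the same parity, so for the trans isomer the two substituents are one axial and one equatorial in each chair.
Chair I (trifluoromethyl axial, ethyl equatorial): E = 2.30 kcal/mol.
Chair II (trifluoromethyl equatorial, ethyl axial): E = 1.75 kcal/mol.
Chair II is the more stable (lower-energy) conformer, and in that chair the ethyl group is axial.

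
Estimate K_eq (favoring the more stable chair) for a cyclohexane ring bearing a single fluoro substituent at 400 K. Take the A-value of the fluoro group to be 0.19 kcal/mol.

One chair has the fluoro group axial (E = 0.19 kcal/mol) and the other has it equatorial (E = 0).
ΔG = 0.19 kcal/mol between the two chairs.
K = exp(ΔG/RT) with R = 1.987×10⁻³ kcal mol⁻¹ K⁻¹ and T = 400 K gives K ≈ 1.27.

K ≈ 1.27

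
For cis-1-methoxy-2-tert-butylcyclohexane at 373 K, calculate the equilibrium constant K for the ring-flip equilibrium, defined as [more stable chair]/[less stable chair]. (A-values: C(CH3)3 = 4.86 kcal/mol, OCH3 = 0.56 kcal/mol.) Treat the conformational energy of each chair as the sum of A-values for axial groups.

C1 and C2 have opposite parity, so for the cis isomer the two substituents are one axial and one equatorial in each chair.
Chair I (tert-butyl axial, methoxy equatorial): E = 4.86 kcal/mol; chair II (tert-butyl equatorial, methoxy axial): E = 0.56 kcal/mol.
ΔG = 4.30 kcal/mol between the two chairs.
K = exp(ΔG/RT) with R = 1.987×10⁻³ kcal mol⁻¹ K⁻¹ and T = 373 K gives K ≈ 331.

K ≈ 331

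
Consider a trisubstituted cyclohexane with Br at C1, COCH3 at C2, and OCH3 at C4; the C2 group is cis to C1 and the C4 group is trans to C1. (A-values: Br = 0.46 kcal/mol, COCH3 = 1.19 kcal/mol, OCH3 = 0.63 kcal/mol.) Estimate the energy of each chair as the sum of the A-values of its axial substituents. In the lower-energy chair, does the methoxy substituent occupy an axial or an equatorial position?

axial

Chair I (bromo axial, acetyl equatorial, methoxy axial): E = 1.09 kcal/mol.
Chair II (bromo equatorial, acetyl axial, methoxy equatorial): E = 1.19 kcal/mol.
Chair I is the more stable (lower-energy) conformer, and in that chair the methoxy group is axial.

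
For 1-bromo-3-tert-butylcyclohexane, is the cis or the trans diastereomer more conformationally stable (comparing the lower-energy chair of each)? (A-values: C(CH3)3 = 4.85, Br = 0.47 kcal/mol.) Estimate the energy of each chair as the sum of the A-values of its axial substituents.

cis

At 1,3 positions (parity same): cis → (e,e or a,a); trans → (a,e or e,a).
Best chair for cis: E = 0.00 kcal/mol; best chair for trans: E = 0.47 kcal/mol.
The cis isomer is lower by 0.47 kcal/mol.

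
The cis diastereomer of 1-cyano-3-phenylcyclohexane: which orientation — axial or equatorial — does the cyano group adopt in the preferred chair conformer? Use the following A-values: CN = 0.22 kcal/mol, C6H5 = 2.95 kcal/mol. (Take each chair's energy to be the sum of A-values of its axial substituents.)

C1 and C3 have the same parity, so for the cis isomer the two substituents are e,e in one chair and a,a in the other.
Chair I (cyano axial, phenyl axial): E = 3.17 kcal/mol.
Chair II (cyano equatorial, phenyl equatorial): E = 0.00 kcal/mol.
Chair II is the more stable (lower-energy) conformer, and in that chair the cyano group is equatorial.

equatorial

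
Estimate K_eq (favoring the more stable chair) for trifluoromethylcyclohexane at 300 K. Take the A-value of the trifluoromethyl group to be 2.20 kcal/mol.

K ≈ 40.1

One chair has the trifluoromethyl group axial (E = 2.20 kcal/mol) and the other has it equatorial (E = 0).
ΔG = 2.20 kcal/mol between the two chairs.
K = exp(ΔG/RT) with R = 1.987×10⁻³ kcal mol⁻¹ K⁻¹ and T = 300 K gives K ≈ 40.1.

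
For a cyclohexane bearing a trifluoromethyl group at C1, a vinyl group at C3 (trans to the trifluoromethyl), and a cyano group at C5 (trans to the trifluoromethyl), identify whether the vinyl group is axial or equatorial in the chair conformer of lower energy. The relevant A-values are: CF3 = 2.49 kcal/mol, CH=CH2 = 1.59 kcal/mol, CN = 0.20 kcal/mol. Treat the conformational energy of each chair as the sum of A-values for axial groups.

axial

Chair I (trifluoromethyl axial, vinyl equatorial, cyano equatorial): E = 2.49 kcal/mol.
Chair II (trifluoromethyl equatorial, vinyl axial, cyano axial): E = 1.79 kcal/mol.
Chair II is the more stable (lower-energy) conformer, and in that chair the vinyl group is axial.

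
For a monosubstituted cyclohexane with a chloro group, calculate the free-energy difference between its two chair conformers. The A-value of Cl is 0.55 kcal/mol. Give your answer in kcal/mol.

A monosubstituted cyclohexane has one chair with the chloro group axial (E = A = 0.55 kcal/mol) and one with it equatorial (E = 0).
ΔE = 0.55 − 0 = 0.55 kcal/mol.

0.55 kcal/mol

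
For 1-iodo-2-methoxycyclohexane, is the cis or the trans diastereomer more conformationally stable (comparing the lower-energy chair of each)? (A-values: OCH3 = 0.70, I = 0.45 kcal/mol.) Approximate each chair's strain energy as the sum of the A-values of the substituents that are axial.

trans

At 1,2 positions (parity opposite): cis → (a,e or e,a); trans → (e,e or a,a).
Best chair for cis: E = 0.45 kcal/mol; best chair for trans: E = 0.00 kcal/mol.
The trans isomer is lower by 0.45 kcal/mol.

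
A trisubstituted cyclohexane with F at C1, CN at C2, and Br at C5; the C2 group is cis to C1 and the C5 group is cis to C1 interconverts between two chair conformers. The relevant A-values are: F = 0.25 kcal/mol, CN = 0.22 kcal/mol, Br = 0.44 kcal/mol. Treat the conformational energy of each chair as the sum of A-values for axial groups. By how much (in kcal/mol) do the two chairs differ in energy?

Chair I (fluoro axial, cyano equatorial, bromo axial): E = 0.69 kcal/mol.
Chair II (fluoro equatorial, cyano axial, bromo equatorial): E = 0.22 kcal/mol.
ΔE = 0.69 − 0.22 = 0.47 kcal/mol; chair II is more stable.

0.47 kcal/mol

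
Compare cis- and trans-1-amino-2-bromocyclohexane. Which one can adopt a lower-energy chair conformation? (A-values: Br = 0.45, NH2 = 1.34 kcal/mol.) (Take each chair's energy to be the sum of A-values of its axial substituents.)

At 1,2 positions (parity opposite): cis → (a,e or e,a); trans → (e,e or a,a).
Best chair for cis: E = 0.45 kcal/mol; best chair for trans: E = 0.00 kcal/mol.
The trans isomer is lower by 0.45 kcal/mol.

trans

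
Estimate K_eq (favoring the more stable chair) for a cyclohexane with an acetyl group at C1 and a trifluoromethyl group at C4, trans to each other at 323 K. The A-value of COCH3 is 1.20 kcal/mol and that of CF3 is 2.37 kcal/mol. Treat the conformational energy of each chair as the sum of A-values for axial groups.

K ≈ 260

C1 and C4 have opposite parity, so for the trans isomer the two substituents are e,e in one chair and a,a in the other.
Chair I (acetyl axial, trifluoromethyl axial): E = 3.57 kcal/mol; chair II (acetyl equatorial, trifluoromethyl equatorial): E = 0.00 kcal/mol.
ΔG = 3.57 kcal/mol between the two chairs.
K = exp(ΔG/RT) with R = 1.987×10⁻³ kcal mol⁻¹ K⁻¹ and T = 323 K gives K ≈ 260.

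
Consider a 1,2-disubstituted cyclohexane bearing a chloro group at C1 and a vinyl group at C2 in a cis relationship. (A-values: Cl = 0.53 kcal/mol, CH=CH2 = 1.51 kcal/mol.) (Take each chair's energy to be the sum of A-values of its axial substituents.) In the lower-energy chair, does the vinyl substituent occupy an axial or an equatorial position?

C1 and C2 have opposite parity, so for the cis isomer the two substituents are one axial and one equatorial in each chair.
Chair I (chloro axial, vinyl equatorial): E = 0.53 kcal/mol.
Chair II (chloro equatorial, vinyl axial): E = 1.51 kcal/mol.
Chair I is the more stable (lower-energy) conformer, and in that chair the vinyl group is equatorial.

equatorial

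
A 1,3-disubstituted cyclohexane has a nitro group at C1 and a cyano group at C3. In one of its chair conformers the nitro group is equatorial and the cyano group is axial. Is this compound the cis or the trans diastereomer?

C1 and C3 have the same parity, so their axial bonds point in the same direction.
With same-parity carbons, two substituents on the same face are both axial or both equatorial; opposite faces give one of each.
Here the groups are equatorial/axial → opposite face → trans.

trans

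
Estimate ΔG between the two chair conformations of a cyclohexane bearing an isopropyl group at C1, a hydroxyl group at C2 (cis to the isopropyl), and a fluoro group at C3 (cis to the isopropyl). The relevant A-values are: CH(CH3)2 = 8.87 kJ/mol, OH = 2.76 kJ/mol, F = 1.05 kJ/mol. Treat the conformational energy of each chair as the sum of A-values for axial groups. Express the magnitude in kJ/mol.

Chair I (isopropyl axial, hydroxyl equatorial, fluoro axial): E = 9.92 kJ/mol.
Chair II (isopropyl equatorial, hydroxyl axial, fluoro equatorial): E = 2.76 kJ/mol.
ΔE = 9.92 − 2.76 = 7.16 kJ/mol; chair II is more stable.

7.16 kJ/mol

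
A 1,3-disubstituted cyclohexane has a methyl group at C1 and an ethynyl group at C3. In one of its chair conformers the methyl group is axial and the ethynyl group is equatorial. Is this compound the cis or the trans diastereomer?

C1 and C3 have the same parity, so their axial bonds point in the same direction.
With same-parity carbons, two substituents on the same face are both axial or both equatorial; opposite faces give one of each.
Here the groups are axial/equatorial → opposite face → trans.

trans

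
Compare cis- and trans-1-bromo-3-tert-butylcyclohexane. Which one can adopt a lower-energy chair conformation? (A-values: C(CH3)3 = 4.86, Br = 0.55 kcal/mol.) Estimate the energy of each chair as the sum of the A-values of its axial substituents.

cis

At 1,3 positions (parity same): cis → (e,e or a,a); trans → (a,e or e,a).
Best chair for cis: E = 0.00 kcal/mol; best chair for trans: E = 0.55 kcal/mol.
The cis isomer is lower by 0.55 kcal/mol.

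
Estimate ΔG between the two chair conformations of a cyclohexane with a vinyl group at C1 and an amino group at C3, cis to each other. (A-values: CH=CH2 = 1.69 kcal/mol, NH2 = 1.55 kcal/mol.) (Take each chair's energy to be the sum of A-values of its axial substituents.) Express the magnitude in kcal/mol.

C1 and C3 have the same parity, so for the cis isomer the two substituents are e,e in one chair and a,a in the other.
Chair I (vinyl axial, amino axial): E = 3.24 kcal/mol.
Chair II (vinyl equatorial, amino equatorial): E = 0.00 kcal/mol.
ΔE = 3.24 − 0.00 = 3.24 kcal/mol; chair II is more stable.

3.24 kcal/mol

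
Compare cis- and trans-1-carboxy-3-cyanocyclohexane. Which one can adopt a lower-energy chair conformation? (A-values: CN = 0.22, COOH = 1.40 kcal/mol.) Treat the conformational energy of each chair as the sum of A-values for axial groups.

At 1,3 positions (parity same): cis → (e,e or a,a); trans → (a,e or e,a).
Best chair for cis: E = 0.00 kcal/mol; best chair for trans: E = 0.22 kcal/mol.
The cis isomer is lower by 0.22 kcal/mol.

cis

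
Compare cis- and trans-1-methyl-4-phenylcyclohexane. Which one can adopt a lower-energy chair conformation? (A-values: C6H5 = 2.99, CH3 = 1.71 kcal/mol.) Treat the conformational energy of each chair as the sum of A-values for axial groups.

trans

At 1,4 positions (parity opposite): cis → (a,e or e,a); trans → (e,e or a,a).
Best chair for cis: E = 1.71 kcal/mol; best chair for trans: E = 0.00 kcal/mol.
The trans isomer is lower by 1.71 kcal/mol.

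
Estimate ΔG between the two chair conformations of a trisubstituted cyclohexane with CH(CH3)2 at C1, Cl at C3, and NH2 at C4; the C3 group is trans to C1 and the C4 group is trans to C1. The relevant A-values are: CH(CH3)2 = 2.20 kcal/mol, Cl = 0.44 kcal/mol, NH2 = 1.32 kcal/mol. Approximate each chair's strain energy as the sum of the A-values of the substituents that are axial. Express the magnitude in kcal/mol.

Chair I (isopropyl axial, chloro equatorial, amino axial): E = 3.52 kcal/mol.
Chair II (isopropyl equatorial, chloro axial, amino equatorial): E = 0.44 kcal/mol.
ΔE = 3.52 − 0.44 = 3.08 kcal/mol; chair II is more stable.

3.08 kcal/mol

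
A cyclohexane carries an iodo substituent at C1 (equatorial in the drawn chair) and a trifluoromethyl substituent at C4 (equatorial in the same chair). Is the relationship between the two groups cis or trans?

C1 and C4 have opposite parity, so their axial bonds point in opposite directions.
With opposite-parity carbons, two substituents on the same face are one axial and one equatorial; opposite faces give both axial or both equatorial.
Here the groups are equatorial/equatorial → opposite face → trans.

trans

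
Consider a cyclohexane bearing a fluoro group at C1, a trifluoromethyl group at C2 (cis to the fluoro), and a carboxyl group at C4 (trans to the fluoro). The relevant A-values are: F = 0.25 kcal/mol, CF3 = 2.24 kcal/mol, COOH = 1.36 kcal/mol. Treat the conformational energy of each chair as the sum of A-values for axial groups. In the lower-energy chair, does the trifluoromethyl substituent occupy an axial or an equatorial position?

Chair I (fluoro axial, trifluoromethyl equatorial, carboxyl axial): E = 1.61 kcal/mol.
Chair II (fluoro equatorial, trifluoromethyl axial, carboxyl equatorial): E = 2.24 kcal/mol.
Chair I is the more stable (lower-energy) conformer, and in that chair the trifluoromethyl group is equatorial.

equatorial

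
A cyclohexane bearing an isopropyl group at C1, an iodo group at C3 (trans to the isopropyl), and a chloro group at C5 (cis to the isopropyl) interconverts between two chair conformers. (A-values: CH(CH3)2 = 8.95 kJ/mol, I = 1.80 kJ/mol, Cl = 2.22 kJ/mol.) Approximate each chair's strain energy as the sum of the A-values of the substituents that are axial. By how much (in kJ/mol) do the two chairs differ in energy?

Chair I (isopropyl axial, iodo equatorial, chloro axial): E = 11.17 kJ/mol.
Chair II (isopropyl equatorial, iodo axial, chloro equatorial): E = 1.80 kJ/mol.
ΔE = 11.17 − 1.80 = 9.37 kJ/mol; chair II is more stable.

9.37 kJ/mol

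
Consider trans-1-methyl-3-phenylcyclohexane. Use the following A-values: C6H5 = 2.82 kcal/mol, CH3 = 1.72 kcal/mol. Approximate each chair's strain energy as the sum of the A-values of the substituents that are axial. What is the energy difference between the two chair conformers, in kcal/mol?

1.10 kcal/mol

C1 and C3 have the same parity, so for the trans isomer the two substituents are one axial and one equatorial in each chair.
Chair I (phenyl axial, methyl equatorial): E = 2.82 kcal/mol.
Chair II (phenyl equatorial, methyl axial): E = 1.72 kcal/mol.
ΔE = 2.82 − 1.72 = 1.10 kcal/mol; chair II is more stable.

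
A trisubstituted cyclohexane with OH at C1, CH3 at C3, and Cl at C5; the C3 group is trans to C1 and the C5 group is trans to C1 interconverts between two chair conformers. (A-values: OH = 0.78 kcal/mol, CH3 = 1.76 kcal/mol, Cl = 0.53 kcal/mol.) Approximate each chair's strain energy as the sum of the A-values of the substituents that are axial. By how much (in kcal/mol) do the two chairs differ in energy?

1.51 kcal/mol

Chair I (hydroxyl axial, methyl equatorial, chloro equatorial): E = 0.78 kcal/mol.
Chair II (hydroxyl equatorial, methyl axial, chloro axial): E = 2.29 kcal/mol.
ΔE = 2.29 − 0.78 = 1.51 kcal/mol; chair I is more stable.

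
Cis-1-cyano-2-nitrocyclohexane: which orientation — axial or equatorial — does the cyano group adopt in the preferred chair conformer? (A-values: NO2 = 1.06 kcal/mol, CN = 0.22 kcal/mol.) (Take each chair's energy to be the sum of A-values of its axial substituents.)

C1 and C2 have opposite parity, so for the cis isomer the two substituents are one axial and one equatorial in each chair.
Chair I (nitro axial, cyano equatorial): E = 1.06 kcal/mol.
Chair II (nitro equatorial, cyano axial): E = 0.22 kcal/mol.
Chair II is the more stable (lower-energy) conformer, and in that chair the cyano group is axial.

axial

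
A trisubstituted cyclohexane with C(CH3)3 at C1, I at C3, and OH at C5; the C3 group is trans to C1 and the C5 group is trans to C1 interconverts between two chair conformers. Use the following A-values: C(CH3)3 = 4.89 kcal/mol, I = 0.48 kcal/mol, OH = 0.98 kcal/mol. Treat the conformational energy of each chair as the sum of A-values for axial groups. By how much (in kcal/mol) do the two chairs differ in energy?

Chair I (tert-butyl axial, iodo equatorial, hydroxyl equatorial): E = 4.89 kcal/mol.
Chair II (tert-butyl equatorial, iodo axial, hydroxyl axial): E = 1.46 kcal/mol.
ΔE = 4.89 − 1.46 = 3.43 kcal/mol; chair II is more stable.

3.43 kcal/mol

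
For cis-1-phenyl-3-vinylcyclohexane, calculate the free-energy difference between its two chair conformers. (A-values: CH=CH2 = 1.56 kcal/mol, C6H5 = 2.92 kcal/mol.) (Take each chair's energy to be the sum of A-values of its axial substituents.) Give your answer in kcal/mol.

C1 and C3 have the same parity, so for the cis isomer the two substituents are e,e in one chair and a,a in the other.
Chair I (vinyl axial, phenyl axial): E = 4.48 kcal/mol.
Chair II (vinyl equatorial, phenyl equatorial): E = 0.00 kcal/mol.
ΔE = 4.48 − 0.00 = 4.48 kcal/mol; chair II is more stable.

4.48 kcal/mol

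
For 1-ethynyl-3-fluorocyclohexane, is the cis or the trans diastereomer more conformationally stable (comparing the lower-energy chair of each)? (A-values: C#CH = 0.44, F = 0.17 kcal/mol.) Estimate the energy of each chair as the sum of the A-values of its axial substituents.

cis

At 1,3 positions (parity same): cis → (e,e or a,a); trans → (a,e or e,a).
Best chair for cis: E = 0.00 kcal/mol; best chair for trans: E = 0.17 kcal/mol.
The cis isomer is lower by 0.17 kcal/mol.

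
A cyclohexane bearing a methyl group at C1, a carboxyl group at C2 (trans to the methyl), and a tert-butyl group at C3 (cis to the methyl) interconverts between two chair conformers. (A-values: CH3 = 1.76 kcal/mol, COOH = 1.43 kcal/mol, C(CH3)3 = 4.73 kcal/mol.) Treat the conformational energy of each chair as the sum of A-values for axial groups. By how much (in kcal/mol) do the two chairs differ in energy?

7.92 kcal/mol

Chair I (methyl axial, carboxyl axial, tert-butyl axial): E = 7.92 kcal/mol.
Chair II (methyl equatorial, carboxyl equatorial, tert-butyl equatorial): E = 0.00 kcal/mol.
ΔE = 7.92 − 0.00 = 7.92 kcal/mol; chair II is more stable.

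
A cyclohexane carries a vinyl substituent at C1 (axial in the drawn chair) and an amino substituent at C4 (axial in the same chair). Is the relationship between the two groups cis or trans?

trans

C1 and C4 have opposite parity, so their axial bonds point in opposite directions.
With opposite-parity carbons, two substituents on the same face are one axial and one equatorial; opposite faces give both axial or both equatorial.
Here the groups are axial/axial → opposite face → trans.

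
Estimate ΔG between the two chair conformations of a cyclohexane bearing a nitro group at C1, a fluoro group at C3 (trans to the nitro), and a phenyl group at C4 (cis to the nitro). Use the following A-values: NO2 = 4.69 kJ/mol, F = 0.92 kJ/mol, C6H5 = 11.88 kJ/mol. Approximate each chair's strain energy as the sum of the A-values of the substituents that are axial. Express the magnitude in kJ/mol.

Chair I (nitro axial, fluoro equatorial, phenyl equatorial): E = 4.69 kJ/mol.
Chair II (nitro equatorial, fluoro axial, phenyl axial): E = 12.80 kJ/mol.
ΔE = 12.80 − 4.69 = 8.11 kJ/mol; chair I is more stable.

8.11 kJ/mol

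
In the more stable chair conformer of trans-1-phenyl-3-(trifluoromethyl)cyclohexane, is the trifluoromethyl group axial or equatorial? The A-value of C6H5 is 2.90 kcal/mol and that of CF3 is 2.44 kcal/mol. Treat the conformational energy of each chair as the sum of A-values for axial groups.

axial

C1 and C3 have the same parity, so for the trans isomer the two substituents are one axial and one equatorial in each chair.
Chair I (phenyl axial, trifluoromethyl equatorial): E = 2.90 kcal/mol.
Chair II (phenyl equatorial, trifluoromethyl axial): E = 2.44 kcal/mol.
Chair II is the more stable (lower-energy) conformer, and in that chair the trifluoromethyl group is axial.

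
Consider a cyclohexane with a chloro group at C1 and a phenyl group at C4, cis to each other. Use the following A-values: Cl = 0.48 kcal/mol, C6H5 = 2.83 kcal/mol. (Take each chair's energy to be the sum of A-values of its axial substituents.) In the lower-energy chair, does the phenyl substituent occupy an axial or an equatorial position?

equatorial

C1 and C4 have opposite parity, so for the cis isomer the two substituents are one axial and one equatorial in each chair.
Chair I (chloro axial, phenyl equatorial): E = 0.48 kcal/mol.
Chair II (chloro equatorial, phenyl axial): E = 2.83 kcal/mol.
Chair I is the more stable (lower-energy) conformer, and in that chair the phenyl group is equatorial.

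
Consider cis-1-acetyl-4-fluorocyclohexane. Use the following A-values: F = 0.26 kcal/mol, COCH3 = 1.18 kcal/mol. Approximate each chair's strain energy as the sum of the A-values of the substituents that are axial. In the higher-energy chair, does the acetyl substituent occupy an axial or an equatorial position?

axial

C1 and C4 have opposite parity, so for the cis isomer the two substituents are one axial and one equatorial in each chair.
Chair I (fluoro axial, acetyl equatorial): E = 0.26 kcal/mol.
Chair II (fluoro equatorial, acetyl axial): E = 1.18 kcal/mol.
Chair II is the less stable (higher-energy) conformer, and in that chair the acetyl group is axial.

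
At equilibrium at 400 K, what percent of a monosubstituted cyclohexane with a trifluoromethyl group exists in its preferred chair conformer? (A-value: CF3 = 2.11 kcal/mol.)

93.4%

One chair has the trifluoromethyl group axial (E = 2.11 kcal/mol) and the other has it equatorial (E = 0).
ΔG = 2.11 kcal/mol between the two chairs.
K = exp(ΔG/RT) with R = 1.987×10⁻³ kcal mol⁻¹ K⁻¹ and T = 400 K gives K ≈ 14.2.
Fraction in the lower-energy chair = K/(K+1) = 93.4%.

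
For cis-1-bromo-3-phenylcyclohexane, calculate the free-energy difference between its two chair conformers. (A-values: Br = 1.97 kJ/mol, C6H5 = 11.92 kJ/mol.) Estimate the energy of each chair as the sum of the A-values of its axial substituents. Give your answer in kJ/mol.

C1 and C3 have the same parity, so for the cis isomer the two substituents are e,e in one chair and a,a in the other.
Chair I (bromo axial, phenyl axial): E = 13.89 kJ/mol.
Chair II (bromo equatorial, phenyl equatorial): E = 0.00 kJ/mol.
ΔE = 13.89 − 0.00 = 13.89 kJ/mol; chair II is more stable.

13.89 kJ/mol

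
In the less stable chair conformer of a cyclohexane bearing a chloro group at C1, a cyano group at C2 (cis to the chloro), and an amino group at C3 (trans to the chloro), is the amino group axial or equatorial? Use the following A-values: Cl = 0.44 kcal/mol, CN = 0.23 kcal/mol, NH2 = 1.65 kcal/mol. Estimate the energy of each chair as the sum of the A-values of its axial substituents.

axial

Chair I (chloro axial, cyano equatorial, amino equatorial): E = 0.44 kcal/mol.
Chair II (chloro equatorial, cyano axial, amino axial): E = 1.88 kcal/mol.
Chair II is the less stable (higher-energy) conformer, and in that chair the amino group is axial.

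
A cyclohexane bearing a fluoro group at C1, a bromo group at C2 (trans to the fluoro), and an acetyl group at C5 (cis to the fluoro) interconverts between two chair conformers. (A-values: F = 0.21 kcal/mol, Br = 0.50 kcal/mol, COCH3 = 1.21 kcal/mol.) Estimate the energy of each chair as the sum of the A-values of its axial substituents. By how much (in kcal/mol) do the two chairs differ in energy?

1.92 kcal/mol

Chair I (fluoro axial, bromo axial, acetyl axial): E = 1.92 kcal/mol.
Chair II (fluoro equatorial, bromo equatorial, acetyl equatorial): E = 0.00 kcal/mol.
ΔE = 1.92 − 0.00 = 1.92 kcal/mol; chair II is more stable.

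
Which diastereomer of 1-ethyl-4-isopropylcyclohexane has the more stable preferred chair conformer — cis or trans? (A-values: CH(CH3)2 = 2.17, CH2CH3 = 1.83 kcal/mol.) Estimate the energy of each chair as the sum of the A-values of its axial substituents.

At 1,4 positions (parity opposite): cis → (a,e or e,a); trans → (e,e or a,a).
Best chair for cis: E = 1.83 kcal/mol; best chair for trans: E = 0.00 kcal/mol.
The trans isomer is lower by 1.83 kcal/mol.

trans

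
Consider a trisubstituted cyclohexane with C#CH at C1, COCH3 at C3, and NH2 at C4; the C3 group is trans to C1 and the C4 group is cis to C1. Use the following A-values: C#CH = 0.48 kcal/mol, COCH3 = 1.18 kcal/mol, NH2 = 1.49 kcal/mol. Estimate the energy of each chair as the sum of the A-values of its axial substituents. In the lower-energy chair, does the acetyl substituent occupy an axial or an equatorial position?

equatorial

Chair I (ethynyl axial, acetyl equatorial, amino equatorial): E = 0.48 kcal/mol.
Chair II (ethynyl equatorial, acetyl axial, amino axial): E = 2.67 kcal/mol.
Chair I is the more stable (lower-energy) conformer, and in that chair the acetyl group is equatorial.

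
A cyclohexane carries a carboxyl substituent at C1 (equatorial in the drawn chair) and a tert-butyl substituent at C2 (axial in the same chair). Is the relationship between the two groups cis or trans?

C1 and C2 have opposite parity, so their axial bonds point in opposite directions.
With opposite-parity carbons, two substituents on the same face are one axial and one equatorial; opposite faces give both axial or both equatorial.
Here the groups are equatorial/axial → same face → cis.

cis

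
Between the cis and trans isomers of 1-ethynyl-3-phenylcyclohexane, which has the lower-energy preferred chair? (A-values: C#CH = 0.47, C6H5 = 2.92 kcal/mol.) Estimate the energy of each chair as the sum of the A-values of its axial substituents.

cis

At 1,3 positions (parity same): cis → (e,e or a,a); trans → (a,e or e,a).
Best chair for cis: E = 0.00 kcal/mol; best chair for trans: E = 0.47 kcal/mol.
The cis isomer is lower by 0.47 kcal/mol.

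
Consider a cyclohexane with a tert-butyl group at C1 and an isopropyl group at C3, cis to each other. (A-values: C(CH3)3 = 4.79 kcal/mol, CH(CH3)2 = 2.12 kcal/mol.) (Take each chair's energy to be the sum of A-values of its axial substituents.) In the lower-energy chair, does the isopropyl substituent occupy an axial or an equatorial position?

C1 and C3 have the same parity, so for the cis isomer the two substituents are e,e in one chair and a,a in the other.
Chair I (tert-butyl axial, isopropyl axial): E = 6.91 kcal/mol.
Chair II (tert-butyl equatorial, isopropyl equatorial): E = 0.00 kcal/mol.
Chair II is the more stable (lower-energy) conformer, and in that chair the isopropyl group is equatorial.

equatorial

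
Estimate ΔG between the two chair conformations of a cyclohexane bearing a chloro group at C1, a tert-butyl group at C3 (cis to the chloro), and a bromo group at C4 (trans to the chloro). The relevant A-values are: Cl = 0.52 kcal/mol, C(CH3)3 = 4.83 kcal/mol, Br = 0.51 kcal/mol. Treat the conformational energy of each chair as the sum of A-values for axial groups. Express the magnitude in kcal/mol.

5.86 kcal/mol

Chair I (chloro axial, tert-butyl axial, bromo axial): E = 5.86 kcal/mol.
Chair II (chloro equatorial, tert-butyl equatorial, bromo equatorial): E = 0.00 kcal/mol.
ΔE = 5.86 − 0.00 = 5.86 kcal/mol; chair II is more stable.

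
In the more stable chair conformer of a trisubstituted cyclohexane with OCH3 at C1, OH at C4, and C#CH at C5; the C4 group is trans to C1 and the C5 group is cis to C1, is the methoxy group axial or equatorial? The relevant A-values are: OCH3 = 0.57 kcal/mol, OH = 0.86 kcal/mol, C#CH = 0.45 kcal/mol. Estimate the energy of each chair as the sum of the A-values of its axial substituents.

equatorial

Chair I (methoxy axial, hydroxyl axial, ethynyl axial): E = 1.88 kcal/mol.
Chair II (methoxy equatorial, hydroxyl equatorial, ethynyl equatorial): E = 0.00 kcal/mol.
Chair II is the more stable (lower-energy) conformer, and in that chair the methoxy group is equatorial.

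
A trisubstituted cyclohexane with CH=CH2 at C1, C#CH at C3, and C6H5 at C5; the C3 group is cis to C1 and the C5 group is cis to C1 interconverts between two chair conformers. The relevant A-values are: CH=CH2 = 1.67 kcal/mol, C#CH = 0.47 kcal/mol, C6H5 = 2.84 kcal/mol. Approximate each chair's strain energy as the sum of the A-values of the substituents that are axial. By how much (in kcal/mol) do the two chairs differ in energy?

4.98 kcal/mol

Chair I (vinyl axial, ethynyl axial, phenyl axial): E = 4.98 kcal/mol.
Chair II (vinyl equatorial, ethynyl equatorial, phenyl equatorial): E = 0.00 kcal/mol.
ΔE = 4.98 − 0.00 = 4.98 kcal/mol; chair II is more stable.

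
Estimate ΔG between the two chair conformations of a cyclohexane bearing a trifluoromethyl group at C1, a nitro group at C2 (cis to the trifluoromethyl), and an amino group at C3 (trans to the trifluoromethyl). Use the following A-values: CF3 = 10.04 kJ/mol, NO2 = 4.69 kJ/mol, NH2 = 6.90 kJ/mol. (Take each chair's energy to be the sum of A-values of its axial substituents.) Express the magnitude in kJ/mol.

1.55 kJ/mol

Chair I (trifluoromethyl axial, nitro equatorial, amino equatorial): E = 10.04 kJ/mol.
Chair II (trifluoromethyl equatorial, nitro axial, amino axial): E = 11.59 kJ/mol.
ΔE = 11.59 − 10.04 = 1.55 kJ/mol; chair I is more stable.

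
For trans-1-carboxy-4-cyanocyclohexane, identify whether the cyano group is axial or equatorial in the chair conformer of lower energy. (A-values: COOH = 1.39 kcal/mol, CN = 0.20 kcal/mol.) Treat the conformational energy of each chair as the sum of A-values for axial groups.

equatorial

C1 and C4 have opposite parity, so for the trans isomer the two substituents are e,e in one chair and a,a in the other.
Chair I (carboxyl axial, cyano axial): E = 1.59 kcal/mol.
Chair II (carboxyl equatorial, cyano equatorial): E = 0.00 kcal/mol.
Chair II is the more stable (lower-energy) conformer, and in that chair the cyano group is equatorial.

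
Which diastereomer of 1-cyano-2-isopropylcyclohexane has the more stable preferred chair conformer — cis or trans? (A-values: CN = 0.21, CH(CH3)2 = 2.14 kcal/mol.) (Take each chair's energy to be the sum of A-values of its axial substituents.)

At 1,2 positions (parity opposite): cis → (a,e or e,a); trans → (e,e or a,a).
Best chair for cis: E = 0.21 kcal/mol; best chair for trans: E = 0.00 kcal/mol.
The trans isomer is lower by 0.21 kcal/mol.

trans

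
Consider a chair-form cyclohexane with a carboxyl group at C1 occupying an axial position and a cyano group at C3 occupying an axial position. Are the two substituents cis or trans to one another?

cis

C1 and C3 have the same parity, so their axial bonds point in the same direction.
With same-parity carbons, two substituents on the same face are both axial or both equatorial; opposite faces give one of each.
Here the groups are axial/axial → same face → cis.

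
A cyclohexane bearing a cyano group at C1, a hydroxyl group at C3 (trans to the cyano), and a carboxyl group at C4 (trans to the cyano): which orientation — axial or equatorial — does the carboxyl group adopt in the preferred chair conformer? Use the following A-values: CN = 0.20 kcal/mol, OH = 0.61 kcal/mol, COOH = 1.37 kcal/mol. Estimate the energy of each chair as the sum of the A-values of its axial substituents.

equatorial

Chair I (cyano axial, hydroxyl equatorial, carboxyl axial): E = 1.57 kcal/mol.
Chair II (cyano equatorial, hydroxyl axial, carboxyl equatorial): E = 0.61 kcal/mol.
Chair II is the more stable (lower-energy) conformer, and in that chair the carboxyl group is equatorial.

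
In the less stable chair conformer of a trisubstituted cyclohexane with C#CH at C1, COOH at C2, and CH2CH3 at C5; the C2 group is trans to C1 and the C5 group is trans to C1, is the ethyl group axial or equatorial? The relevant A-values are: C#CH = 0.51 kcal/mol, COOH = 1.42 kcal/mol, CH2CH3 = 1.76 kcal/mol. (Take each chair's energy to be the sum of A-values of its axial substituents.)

Chair I (ethynyl axial, carboxyl axial, ethyl equatorial): E = 1.93 kcal/mol.
Chair II (ethynyl equatorial, carboxyl equatorial, ethyl axial): E = 1.76 kcal/mol.
Chair I is the less stable (higher-energy) conformer, and in that chair the ethyl group is equatorial.

equatorial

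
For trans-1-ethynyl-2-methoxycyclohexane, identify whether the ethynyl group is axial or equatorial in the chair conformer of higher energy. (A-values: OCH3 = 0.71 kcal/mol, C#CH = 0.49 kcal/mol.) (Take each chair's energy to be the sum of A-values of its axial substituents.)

axial

C1 and C2 have opposite parity, so for the trans isomer the two substituents are e,e in one chair and a,a in the other.
Chair I (methoxy axial, ethynyl axial): E = 1.20 kcal/mol.
Chair II (methoxy equatorial, ethynyl equatorial): E = 0.00 kcal/mol.
Chair I is the less stable (higher-energy) conformer, and in that chair the ethynyl group is axial.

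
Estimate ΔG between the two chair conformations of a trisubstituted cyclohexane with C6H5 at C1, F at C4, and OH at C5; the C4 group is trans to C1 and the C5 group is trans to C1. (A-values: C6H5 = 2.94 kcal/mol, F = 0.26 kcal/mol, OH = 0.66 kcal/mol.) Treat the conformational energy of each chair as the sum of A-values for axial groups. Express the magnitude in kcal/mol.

Chair I (phenyl axial, fluoro axial, hydroxyl equatorial): E = 3.20 kcal/mol.
Chair II (phenyl equatorial, fluoro equatorial, hydroxyl axial): E = 0.66 kcal/mol.
ΔE = 3.20 − 0.66 = 2.54 kcal/mol; chair II is more stable.

2.54 kcal/mol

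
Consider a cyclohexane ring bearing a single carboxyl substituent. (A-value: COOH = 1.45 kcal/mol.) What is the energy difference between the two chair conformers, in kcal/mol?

A monosubstituted cyclohexane has one chair with the carboxyl group axial (E = A = 1.45 kcal/mol) and one with it equatorial (E = 0).
ΔE = 1.45 − 0 = 1.45 kcal/mol.

1.45 kcal/mol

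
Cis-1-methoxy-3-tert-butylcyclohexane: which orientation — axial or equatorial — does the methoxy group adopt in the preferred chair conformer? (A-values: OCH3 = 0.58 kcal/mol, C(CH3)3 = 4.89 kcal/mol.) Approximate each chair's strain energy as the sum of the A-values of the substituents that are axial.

equatorial

C1 and C3 have the same parity, so for the cis isomer the two substituents are e,e in one chair and a,a in the other.
Chair I (methoxy axial, tert-butyl axial): E = 5.47 kcal/mol.
Chair II (methoxy equatorial, tert-butyl equatorial): E = 0.00 kcal/mol.
Chair II is the more stable (lower-energy) conformer, and in that chair the methoxy group is equatorial.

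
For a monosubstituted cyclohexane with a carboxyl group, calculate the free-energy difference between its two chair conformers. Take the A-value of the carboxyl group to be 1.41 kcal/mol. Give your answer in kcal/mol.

1.41 kcal/mol

A monosubstituted cyclohexane has one chair with the carboxyl group axial (E = A = 1.41 kcal/mol) and one with it equatorial (E = 0).
ΔE = 1.41 − 0 = 1.41 kcal/mol.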